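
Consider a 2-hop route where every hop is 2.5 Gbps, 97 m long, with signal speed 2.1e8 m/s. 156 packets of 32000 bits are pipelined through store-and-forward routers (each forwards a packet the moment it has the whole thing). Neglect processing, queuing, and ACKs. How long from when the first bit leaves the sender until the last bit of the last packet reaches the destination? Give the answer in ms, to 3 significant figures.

Per-hop transmission t_tx = L/R = 32000/2500000000 = 0.0128 ms.
Per-hop propagation t_prop = 97/210000000 = 0.000461905 ms.
Pipeline fill: first packet needs 2·t_tx to clear all hops; remaining 155 packets each add one t_tx.
Total = (2+156-1)·t_tx + 2·t_prop = 157·0.0128 + 2·0.000461905 = 2.01 ms.

2.01 ms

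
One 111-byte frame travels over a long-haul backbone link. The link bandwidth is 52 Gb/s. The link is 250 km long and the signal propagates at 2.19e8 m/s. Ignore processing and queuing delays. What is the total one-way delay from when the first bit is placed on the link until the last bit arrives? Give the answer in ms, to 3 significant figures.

L = 111 × 8 = 888 bits.
Transmission delay = L/R = 888 / 52000000000 = 1.70769e-05 ms.
Propagation delay = d/s = 250000 m / 219000000 m/s = 1.14155 ms.
Total = 1.14 ms.

1.14 ms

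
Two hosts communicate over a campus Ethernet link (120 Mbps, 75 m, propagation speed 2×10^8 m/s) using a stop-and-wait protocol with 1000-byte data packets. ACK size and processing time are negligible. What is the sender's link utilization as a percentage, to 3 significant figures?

t_tx = L/R = 8000/120000000 = 6.66667e-05 s.
t_prop = 75/200000000 = 3.75e-07 s; RTT = 7.5e-07 s.
Cycle = t_tx + RTT = 6.74167e-05 s.
Utilization = t_tx / cycle = 6.66667e-05/6.74167e-05 = 98.9 %.

98.9 %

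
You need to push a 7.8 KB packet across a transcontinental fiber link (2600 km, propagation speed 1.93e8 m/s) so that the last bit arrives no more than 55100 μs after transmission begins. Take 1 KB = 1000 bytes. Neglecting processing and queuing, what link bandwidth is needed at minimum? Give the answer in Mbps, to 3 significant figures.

L = 62400 bits.
Propagation delay = 2600000 / 193000000 = 13471.5 μs.
Transmission budget = 55100 − 13471.5 = 41628.5 μs.
R ≥ L / t_tx = 62400 bits / 0.0416285 s = 1.50 Mbps.

1.50 Mbps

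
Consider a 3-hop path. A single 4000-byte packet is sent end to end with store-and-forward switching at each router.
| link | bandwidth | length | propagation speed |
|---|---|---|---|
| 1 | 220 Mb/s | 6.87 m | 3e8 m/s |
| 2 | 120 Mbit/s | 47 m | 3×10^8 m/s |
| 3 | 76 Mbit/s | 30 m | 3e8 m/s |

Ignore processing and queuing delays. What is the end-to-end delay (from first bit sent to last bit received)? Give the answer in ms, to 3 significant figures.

L = 4000 × 8 = 32000 bits.
Transmission delays (L/R per hop): 0.145455, 0.266667, 0.421053 ms; sum = 0.833174 ms.
Propagation delays (d/s per hop): 2.29e-05, 0.000156667, 0.0001 ms; sum = 0.000279567 ms.
End-to-end = 0.833 ms.

0.833 ms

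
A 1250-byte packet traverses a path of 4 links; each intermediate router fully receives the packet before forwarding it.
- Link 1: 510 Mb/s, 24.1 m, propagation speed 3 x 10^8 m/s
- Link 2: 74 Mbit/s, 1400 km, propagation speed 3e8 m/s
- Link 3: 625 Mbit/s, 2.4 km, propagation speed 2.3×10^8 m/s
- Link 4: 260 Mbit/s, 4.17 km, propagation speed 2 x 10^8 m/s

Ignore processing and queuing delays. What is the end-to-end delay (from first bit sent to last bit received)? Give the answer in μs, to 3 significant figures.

4910 μs

L = 1250 × 8 = 10000 bits.
Transmission delays (L/R per hop): 19.6078, 135.135, 16, 38.4615 μs; sum = 209.205 μs.
Propagation delays (d/s per hop): 0.0803333, 4666.67, 10.4348, 20.85 μs; sum = 4698.03 μs.
End-to-end = 4910 μs.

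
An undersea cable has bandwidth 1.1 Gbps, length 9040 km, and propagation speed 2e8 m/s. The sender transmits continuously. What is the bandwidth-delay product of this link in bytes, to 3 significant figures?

6220000 bytes

Propagation delay = 9040000 / 200000000 = 0.0452 s.
BDP = R × t_prop = 1100000000 × 0.0452 = 49720000 bits.
In bytes: 49720000/8 = 6220000 bytes.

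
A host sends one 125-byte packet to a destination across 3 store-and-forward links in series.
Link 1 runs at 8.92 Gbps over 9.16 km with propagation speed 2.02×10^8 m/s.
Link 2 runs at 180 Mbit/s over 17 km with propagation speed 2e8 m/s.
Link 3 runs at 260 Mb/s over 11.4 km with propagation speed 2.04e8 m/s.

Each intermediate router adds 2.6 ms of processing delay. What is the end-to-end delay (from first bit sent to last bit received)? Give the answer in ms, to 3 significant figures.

5.40 ms

L = 125 × 8 = 1000 bits.
Transmission delays (L/R per hop): 0.000112108, 0.00555556, 0.00384615 ms; sum = 0.00951382 ms.
Propagation delays (d/s per hop): 0.0453465, 0.085, 0.0558824 ms; sum = 0.186229 ms.
Processing at 2 router(s): 2 × 2.6 ms = 5.2 ms.
End-to-end = 5.40 ms.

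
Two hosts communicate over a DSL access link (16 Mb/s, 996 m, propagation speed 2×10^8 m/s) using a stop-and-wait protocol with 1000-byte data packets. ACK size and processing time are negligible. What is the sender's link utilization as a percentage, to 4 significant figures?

t_tx = L/R = 8000/16000000 = 0.0005 s.
t_prop = 996/200000000 = 4.98e-06 s; RTT = 9.96e-06 s.
Cycle = t_tx + RTT = 0.00050996 s.
Utilization = t_tx / cycle = 0.0005/0.00050996 = 98.05 %.

98.05 %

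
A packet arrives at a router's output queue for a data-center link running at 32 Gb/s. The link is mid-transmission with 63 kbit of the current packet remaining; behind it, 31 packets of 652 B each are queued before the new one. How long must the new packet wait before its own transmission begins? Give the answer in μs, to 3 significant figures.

7.02 μs

Each queued packet: L/R = 5216/32000000000 = 0.163 μs.
31 queued → 5.053 μs.
Plus remaining 63000 bits of current packet: 1.96875 μs.
Queuing delay = 7.02 μs.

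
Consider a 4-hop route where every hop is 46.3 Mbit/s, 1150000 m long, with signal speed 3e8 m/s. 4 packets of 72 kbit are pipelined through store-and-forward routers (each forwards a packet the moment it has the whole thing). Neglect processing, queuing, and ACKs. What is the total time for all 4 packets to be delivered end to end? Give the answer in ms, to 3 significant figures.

26.2 ms

Per-hop transmission t_tx = L/R = 72000/46300000 = 1.55508 ms.
Per-hop propagation t_prop = 1150000/300000000 = 3.83333 ms.
Pipeline fill: first packet needs 4·t_tx to clear all hops; remaining 3 packets each add one t_tx.
Total = (4+4-1)·t_tx + 4·t_prop = 7·1.55508 + 4·3.83333 = 26.2 ms.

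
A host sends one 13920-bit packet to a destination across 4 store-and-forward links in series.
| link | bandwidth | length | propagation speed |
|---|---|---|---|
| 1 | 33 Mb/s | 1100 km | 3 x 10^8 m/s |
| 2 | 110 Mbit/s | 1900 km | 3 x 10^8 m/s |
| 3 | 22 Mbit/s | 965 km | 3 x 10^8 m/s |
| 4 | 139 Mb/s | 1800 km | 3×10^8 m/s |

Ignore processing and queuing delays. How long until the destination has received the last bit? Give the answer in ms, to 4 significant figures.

20.50 ms

Transmission delays (L/R per hop): 0.421818, 0.126545, 0.632727, 0.100144 ms; sum = 1.28123 ms.
Propagation delays (d/s per hop): 3.66667, 6.33333, 3.21667, 6 ms; sum = 19.2167 ms.
End-to-end = 20.50 ms.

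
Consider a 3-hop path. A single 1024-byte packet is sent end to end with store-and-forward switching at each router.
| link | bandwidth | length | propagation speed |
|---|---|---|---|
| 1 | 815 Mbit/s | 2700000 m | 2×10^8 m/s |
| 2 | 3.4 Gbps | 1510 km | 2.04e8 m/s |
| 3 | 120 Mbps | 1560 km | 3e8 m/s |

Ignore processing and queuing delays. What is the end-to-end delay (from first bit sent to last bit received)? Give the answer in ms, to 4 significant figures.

26.18 ms

L = 1024 × 8 = 8192 bits.
Transmission delays (L/R per hop): 0.0100515, 0.00240941, 0.0682667 ms; sum = 0.0807276 ms.
Propagation delays (d/s per hop): 13.5, 7.40196, 5.2 ms; sum = 26.102 ms.
End-to-end = 26.18 ms.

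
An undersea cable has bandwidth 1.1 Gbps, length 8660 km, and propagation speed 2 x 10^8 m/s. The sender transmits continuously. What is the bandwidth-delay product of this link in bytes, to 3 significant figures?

5950000 bytes

Propagation delay = 8660000 / 200000000 = 0.0433 s.
BDP = R × t_prop = 1100000000 × 0.0433 = 47630000 bits.
In bytes: 47630000/8 = 5950000 bytes.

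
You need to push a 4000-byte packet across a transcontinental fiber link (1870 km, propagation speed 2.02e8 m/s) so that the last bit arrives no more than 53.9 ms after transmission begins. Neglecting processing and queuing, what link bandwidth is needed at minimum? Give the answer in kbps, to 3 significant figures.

717 kbps

L = 32000 bits.
Propagation delay = 1870000 / 202000000 = 9.25743 ms.
Transmission budget = 53.9 − 9.25743 = 44.6426 ms.
R ≥ L / t_tx = 32000 bits / 0.0446426 s = 717 kbps.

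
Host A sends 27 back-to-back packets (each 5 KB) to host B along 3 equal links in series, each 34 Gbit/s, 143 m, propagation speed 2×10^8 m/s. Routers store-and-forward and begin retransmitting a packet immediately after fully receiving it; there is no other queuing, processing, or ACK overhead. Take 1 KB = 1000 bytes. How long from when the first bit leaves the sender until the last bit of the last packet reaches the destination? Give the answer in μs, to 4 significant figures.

36.26 μs

Per-hop transmission t_tx = L/R = 40000/34000000000 = 1.17647 μs.
Per-hop propagation t_prop = 143/200000000 = 0.715 μs.
Pipeline fill: first packet needs 3·t_tx to clear all hops; remaining 26 packets each add one t_tx.
Total = (3+27-1)·t_tx + 3·t_prop = 29·1.17647 + 3·0.715 = 36.26 μs.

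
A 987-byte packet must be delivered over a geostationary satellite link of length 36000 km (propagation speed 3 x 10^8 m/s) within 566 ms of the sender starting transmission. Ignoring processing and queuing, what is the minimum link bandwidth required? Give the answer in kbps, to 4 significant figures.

17.70 kbps

L = 7896 bits.
Propagation delay = 36000000 / 300000000 = 120 ms.
Transmission budget = 566 − 120 = 446 ms.
R ≥ L / t_tx = 7896 bits / 0.446 s = 17.70 kbps.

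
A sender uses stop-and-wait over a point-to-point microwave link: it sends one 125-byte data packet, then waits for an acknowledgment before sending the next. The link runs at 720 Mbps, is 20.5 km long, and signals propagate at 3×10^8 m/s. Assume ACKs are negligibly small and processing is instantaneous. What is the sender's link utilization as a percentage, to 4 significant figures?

1.006 %

t_tx = L/R = 1000/720000000 = 1.38889e-06 s.
t_prop = 20500/300000000 = 6.83333e-05 s; RTT = 0.000136667 s.
Cycle = t_tx + RTT = 0.000138056 s.
Utilization = t_tx / cycle = 1.38889e-06/0.000138056 = 1.006 %.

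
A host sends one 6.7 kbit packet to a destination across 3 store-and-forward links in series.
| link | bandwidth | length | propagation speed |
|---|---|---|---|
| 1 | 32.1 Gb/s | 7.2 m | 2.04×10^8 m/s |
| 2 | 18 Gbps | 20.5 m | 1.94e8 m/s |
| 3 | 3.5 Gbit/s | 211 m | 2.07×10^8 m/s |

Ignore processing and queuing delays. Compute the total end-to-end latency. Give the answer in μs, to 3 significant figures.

3.66 μs

L = 6700 bits.
Transmission delays (L/R per hop): 0.208723, 0.372222, 1.91429 μs; sum = 2.49523 μs.
Propagation delays (d/s per hop): 0.0352941, 0.10567, 1.01932 μs; sum = 1.16029 μs.
End-to-end = 3.66 μs.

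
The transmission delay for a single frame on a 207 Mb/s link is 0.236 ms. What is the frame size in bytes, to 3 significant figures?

6110 bytes

L = R × t_tx = 207000000 b/s × 0.000236 s = 48852 bits.
In bytes: 48852 / 8 = 6110 bytes.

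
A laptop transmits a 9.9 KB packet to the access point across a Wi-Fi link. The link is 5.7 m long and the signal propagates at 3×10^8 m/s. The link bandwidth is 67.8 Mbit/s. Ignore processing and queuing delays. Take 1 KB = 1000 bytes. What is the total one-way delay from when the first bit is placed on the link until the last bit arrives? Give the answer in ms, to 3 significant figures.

L = 79200 bits.
Transmission delay = L/R = 79200 / 67800000 = 1.16814 ms.
Propagation delay = d/s = 5.7 m / 300000000 m/s = 1.9e-05 ms.
Total = 1.17 ms.

1.17 ms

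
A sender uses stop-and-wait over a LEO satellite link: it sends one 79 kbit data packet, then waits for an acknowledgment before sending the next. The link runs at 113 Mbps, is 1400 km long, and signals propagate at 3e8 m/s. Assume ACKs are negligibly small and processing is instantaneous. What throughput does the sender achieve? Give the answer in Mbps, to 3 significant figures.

t_tx = L/R = 79000/113000000 = 0.000699115 s.
t_prop = 1400000/300000000 = 0.00466667 s; RTT = 0.00933333 s.
Cycle = t_tx + RTT = 0.0100324 s.
Throughput = L / cycle = 79000 / 0.0100324 = 7.87 Mbps.

7.87 Mbps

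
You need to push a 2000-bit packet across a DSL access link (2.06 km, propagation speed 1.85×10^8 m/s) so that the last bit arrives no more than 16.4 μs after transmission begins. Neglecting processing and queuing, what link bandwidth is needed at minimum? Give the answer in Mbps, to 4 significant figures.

Propagation delay = 2060 / 185000000 = 11.1351 μs.
Transmission budget = 16.4 − 11.1351 = 5.26486 μs.
R ≥ L / t_tx = 2000 bits / 5.26486e-06 s = 379.9 Mbps.

379.9 Mbps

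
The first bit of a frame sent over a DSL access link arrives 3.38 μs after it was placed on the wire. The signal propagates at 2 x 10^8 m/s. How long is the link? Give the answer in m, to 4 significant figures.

d = s × t_prop = 200000000 × 3.38e-06 = 676.0 m.

676.0 m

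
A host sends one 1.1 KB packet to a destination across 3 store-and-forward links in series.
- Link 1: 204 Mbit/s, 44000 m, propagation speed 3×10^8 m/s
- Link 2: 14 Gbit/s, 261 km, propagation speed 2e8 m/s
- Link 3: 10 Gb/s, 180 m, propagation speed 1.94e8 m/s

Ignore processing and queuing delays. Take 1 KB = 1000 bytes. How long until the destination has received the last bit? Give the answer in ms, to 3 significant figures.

L = 8800 bits.
Transmission delays (L/R per hop): 0.0431373, 0.000628571, 0.00088 ms; sum = 0.0446458 ms.
Propagation delays (d/s per hop): 0.146667, 1.305, 0.000927835 ms; sum = 1.45259 ms.
End-to-end = 1.50 ms.

1.50 ms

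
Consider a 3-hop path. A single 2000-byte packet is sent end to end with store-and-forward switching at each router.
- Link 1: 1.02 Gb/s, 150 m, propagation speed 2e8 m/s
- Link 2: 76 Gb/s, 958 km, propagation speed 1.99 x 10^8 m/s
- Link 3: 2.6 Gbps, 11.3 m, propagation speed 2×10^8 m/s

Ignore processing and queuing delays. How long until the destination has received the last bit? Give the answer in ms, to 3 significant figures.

L = 2000 × 8 = 16000 bits.
Transmission delays (L/R per hop): 0.0156863, 0.000210526, 0.00615385 ms; sum = 0.0220506 ms.
Propagation delays (d/s per hop): 0.00075, 4.81407, 5.65e-05 ms; sum = 4.81488 ms.
End-to-end = 4.84 ms.

4.84 ms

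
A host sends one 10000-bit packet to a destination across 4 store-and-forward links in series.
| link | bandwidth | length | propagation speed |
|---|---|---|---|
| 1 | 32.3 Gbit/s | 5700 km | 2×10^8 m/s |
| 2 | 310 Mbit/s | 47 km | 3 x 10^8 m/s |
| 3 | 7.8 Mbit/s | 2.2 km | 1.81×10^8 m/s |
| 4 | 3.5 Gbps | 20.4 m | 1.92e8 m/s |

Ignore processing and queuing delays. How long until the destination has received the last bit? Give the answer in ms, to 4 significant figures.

29.99 ms

Transmission delays (L/R per hop): 0.000309598, 0.0322581, 1.28205, 0.00285714 ms; sum = 1.31748 ms.
Propagation delays (d/s per hop): 28.5, 0.156667, 0.0121547, 0.00010625 ms; sum = 28.6689 ms.
End-to-end = 29.99 ms.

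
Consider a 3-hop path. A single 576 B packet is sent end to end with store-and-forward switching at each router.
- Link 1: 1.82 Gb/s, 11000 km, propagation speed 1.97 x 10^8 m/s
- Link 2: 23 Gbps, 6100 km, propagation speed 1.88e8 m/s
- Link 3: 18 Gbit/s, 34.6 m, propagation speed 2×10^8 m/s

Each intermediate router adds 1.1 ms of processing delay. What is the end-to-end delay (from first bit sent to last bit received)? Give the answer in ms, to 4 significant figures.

90.49 ms

L = 576 × 8 = 4608 bits.
Transmission delays (L/R per hop): 0.00253187, 0.000200348, 0.000256 ms; sum = 0.00298822 ms.
Propagation delays (d/s per hop): 55.8376, 32.4468, 0.000173 ms; sum = 88.2845 ms.
Processing at 2 router(s): 2 × 1.1 ms = 2.2 ms.
End-to-end = 90.49 ms.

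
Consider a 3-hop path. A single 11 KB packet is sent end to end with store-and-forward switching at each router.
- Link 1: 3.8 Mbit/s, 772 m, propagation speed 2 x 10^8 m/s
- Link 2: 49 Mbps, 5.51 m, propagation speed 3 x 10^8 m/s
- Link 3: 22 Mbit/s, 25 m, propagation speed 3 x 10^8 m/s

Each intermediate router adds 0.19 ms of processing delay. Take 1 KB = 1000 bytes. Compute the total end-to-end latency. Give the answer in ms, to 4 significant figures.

L = 88000 bits.
Transmission delays (L/R per hop): 23.1579, 1.79592, 4 ms; sum = 28.9538 ms.
Propagation delays (d/s per hop): 0.00386, 1.83667e-05, 8.33333e-05 ms; sum = 0.0039617 ms.
Processing at 2 router(s): 2 × 0.19 ms = 0.38 ms.
End-to-end = 29.34 ms.

29.34 ms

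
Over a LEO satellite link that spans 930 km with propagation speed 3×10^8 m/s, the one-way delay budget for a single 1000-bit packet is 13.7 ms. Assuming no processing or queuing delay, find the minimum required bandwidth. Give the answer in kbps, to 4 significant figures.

94.34 kbps

Propagation delay = 930000 / 300000000 = 3.1 ms.
Transmission budget = 13.7 − 3.1 = 10.6 ms.
R ≥ L / t_tx = 1000 bits / 0.0106 s = 94.34 kbps.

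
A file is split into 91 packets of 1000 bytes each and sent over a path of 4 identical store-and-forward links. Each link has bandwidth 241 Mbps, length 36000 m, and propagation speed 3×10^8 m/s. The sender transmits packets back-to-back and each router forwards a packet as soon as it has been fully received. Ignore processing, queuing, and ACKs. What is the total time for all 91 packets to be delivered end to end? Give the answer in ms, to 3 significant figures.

3.60 ms

Per-hop transmission t_tx = L/R = 8000/241000000 = 0.033195 ms.
Per-hop propagation t_prop = 36000/300000000 = 0.12 ms.
Pipeline fill: first packet needs 4·t_tx to clear all hops; remaining 90 packets each add one t_tx.
Total = (4+91-1)·t_tx + 4·t_prop = 94·0.033195 + 4·0.12 = 3.60 ms.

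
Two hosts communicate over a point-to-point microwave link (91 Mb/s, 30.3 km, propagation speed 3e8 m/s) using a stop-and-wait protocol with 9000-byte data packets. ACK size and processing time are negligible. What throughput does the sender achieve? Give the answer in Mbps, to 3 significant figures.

72.5 Mbps

t_tx = L/R = 72000/91000000 = 0.000791209 s.
t_prop = 30300/300000000 = 0.000101 s; RTT = 0.000202 s.
Cycle = t_tx + RTT = 0.000993209 s.
Throughput = L / cycle = 72000 / 0.000993209 = 72.5 Mbps.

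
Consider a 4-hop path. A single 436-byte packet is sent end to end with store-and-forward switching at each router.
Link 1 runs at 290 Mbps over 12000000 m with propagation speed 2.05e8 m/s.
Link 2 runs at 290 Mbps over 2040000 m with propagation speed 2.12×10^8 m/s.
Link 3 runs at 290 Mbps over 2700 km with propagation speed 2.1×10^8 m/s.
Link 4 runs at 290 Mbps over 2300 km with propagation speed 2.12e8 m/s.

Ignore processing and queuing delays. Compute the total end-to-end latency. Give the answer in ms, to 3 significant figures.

91.9 ms

L = 436 × 8 = 3488 bits.
Transmission delay per hop = L/R = 3488/290000000 = 0.0120276 ms; 4 hops → 0.0481103 ms.
Propagation delays (d/s per hop): 58.5366, 9.62264, 12.8571, 10.8491 ms; sum = 91.8654 ms.
End-to-end = 91.9 ms.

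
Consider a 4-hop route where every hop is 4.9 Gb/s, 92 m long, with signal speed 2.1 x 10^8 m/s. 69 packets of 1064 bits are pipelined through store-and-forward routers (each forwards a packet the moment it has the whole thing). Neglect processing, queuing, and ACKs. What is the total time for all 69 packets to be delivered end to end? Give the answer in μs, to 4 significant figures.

17.39 μs

Per-hop transmission t_tx = L/R = 1064/4900000000 = 0.217143 μs.
Per-hop propagation t_prop = 92/210000000 = 0.438095 μs.
Pipeline fill: first packet needs 4·t_tx to clear all hops; remaining 68 packets each add one t_tx.
Total = (4+69-1)·t_tx + 4·t_prop = 72·0.217143 + 4·0.438095 = 17.39 μs.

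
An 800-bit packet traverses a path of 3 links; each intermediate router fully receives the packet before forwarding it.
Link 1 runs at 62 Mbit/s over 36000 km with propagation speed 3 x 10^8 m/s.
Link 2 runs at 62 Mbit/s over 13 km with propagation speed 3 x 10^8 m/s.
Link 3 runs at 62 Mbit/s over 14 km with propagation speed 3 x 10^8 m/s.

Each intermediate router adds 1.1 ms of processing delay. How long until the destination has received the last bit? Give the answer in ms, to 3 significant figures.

Transmission delay per hop = L/R = 800/62000000 = 0.0129032 ms; 3 hops → 0.0387097 ms.
Propagation delays (d/s per hop): 120, 0.0433333, 0.0466667 ms; sum = 120.09 ms.
Processing at 2 router(s): 2 × 1.1 ms = 2.2 ms.
End-to-end = 122 ms.

122 ms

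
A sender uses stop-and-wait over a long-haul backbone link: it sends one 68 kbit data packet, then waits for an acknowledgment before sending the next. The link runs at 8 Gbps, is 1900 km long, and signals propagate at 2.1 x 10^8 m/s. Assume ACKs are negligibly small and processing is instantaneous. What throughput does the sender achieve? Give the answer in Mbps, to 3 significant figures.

t_tx = L/R = 68000/8000000000 = 8.5e-06 s.
t_prop = 1900000/210000000 = 0.00904762 s; RTT = 0.0180952 s.
Cycle = t_tx + RTT = 0.0181037 s.
Throughput = L / cycle = 68000 / 0.0181037 = 3.76 Mbps.

3.76 Mbps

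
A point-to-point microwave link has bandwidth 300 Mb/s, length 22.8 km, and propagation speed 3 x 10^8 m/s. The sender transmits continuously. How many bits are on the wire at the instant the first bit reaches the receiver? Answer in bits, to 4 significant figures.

22800 bits

Propagation delay = 22800 / 300000000 = 7.6e-05 s.
BDP = R × t_prop = 300000000 × 7.6e-05 = 22800 bits.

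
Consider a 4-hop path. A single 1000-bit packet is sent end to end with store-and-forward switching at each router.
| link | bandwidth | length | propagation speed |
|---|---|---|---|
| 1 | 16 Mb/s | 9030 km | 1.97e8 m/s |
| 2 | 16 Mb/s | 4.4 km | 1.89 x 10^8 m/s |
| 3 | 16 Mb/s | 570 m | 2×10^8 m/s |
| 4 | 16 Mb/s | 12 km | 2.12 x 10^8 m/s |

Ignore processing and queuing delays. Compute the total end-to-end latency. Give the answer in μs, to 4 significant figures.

Transmission delay per hop = L/R = 1000/16000000 = 62.5 μs; 4 hops → 250 μs.
Propagation delays (d/s per hop): 45837.6, 23.2804, 2.85, 56.6038 μs; sum = 45920.3 μs.
End-to-end = 46170 μs.

46170 μs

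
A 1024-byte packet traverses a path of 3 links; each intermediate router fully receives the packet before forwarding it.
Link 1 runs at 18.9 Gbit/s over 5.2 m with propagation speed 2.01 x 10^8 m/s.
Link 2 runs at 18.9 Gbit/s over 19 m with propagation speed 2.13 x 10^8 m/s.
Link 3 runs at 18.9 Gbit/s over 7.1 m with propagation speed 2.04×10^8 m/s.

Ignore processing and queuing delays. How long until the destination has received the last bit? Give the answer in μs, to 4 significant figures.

L = 1024 × 8 = 8192 bits.
Transmission delay per hop = L/R = 8192/18900000000 = 0.433439 μs; 3 hops → 1.30032 μs.
Propagation delays (d/s per hop): 0.0258706, 0.0892019, 0.0348039 μs; sum = 0.149876 μs.
End-to-end = 1.450 μs.

1.450 μs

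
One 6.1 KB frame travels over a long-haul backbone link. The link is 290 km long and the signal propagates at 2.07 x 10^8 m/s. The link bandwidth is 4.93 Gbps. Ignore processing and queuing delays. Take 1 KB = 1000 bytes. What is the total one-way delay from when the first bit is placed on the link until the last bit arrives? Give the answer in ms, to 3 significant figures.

L = 48800 bits.
Transmission delay = L/R = 48800 / 4930000000 = 0.00989858 ms.
Propagation delay = d/s = 290000 m / 2.07e+08 m/s = 1.40097 ms.
Total = 1.41 ms.

1.41 ms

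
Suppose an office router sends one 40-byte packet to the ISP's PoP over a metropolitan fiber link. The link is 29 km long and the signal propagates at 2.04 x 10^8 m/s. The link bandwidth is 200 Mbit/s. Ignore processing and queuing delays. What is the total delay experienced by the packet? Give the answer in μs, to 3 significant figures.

144 μs

L = 40 × 8 = 320 bits.
Transmission delay = L/R = 320 / 200000000 = 1.6 μs.
Propagation delay = d/s = 29000 m / 204000000 m/s = 142.157 μs.
Total = 144 μs.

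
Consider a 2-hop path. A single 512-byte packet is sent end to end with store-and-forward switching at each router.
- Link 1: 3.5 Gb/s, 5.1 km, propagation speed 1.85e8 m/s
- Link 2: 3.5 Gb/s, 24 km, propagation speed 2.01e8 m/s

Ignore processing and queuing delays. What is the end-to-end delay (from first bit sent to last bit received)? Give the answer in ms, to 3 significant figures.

L = 512 × 8 = 4096 bits.
Transmission delay per hop = L/R = 4096/3500000000 = 0.00117029 ms; 2 hops → 0.00234057 ms.
Propagation delays (d/s per hop): 0.0275676, 0.119403 ms; sum = 0.146971 ms.
End-to-end = 0.149 ms.

0.149 ms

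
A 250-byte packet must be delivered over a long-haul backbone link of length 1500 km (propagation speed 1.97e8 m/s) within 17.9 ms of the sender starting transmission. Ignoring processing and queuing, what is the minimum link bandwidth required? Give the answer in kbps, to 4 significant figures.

194.4 kbps

L = 2000 bits.
Propagation delay = 1500000 / 197000000 = 7.61421 ms.
Transmission budget = 17.9 − 7.61421 = 10.2858 ms.
R ≥ L / t_tx = 2000 bits / 0.0102858 s = 194.4 kbps.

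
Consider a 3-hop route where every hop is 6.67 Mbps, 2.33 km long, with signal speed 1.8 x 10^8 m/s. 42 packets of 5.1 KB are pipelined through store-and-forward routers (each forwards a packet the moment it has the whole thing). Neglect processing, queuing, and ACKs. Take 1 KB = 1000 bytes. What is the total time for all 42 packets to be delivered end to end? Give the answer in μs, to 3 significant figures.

269000 μs

Per-hop transmission t_tx = L/R = 40800/6670000 = 6116.94 μs.
Per-hop propagation t_prop = 2330/180000000 = 12.9444 μs.
Pipeline fill: first packet needs 3·t_tx to clear all hops; remaining 41 packets each add one t_tx.
Total = (3+42-1)·t_tx + 3·t_prop = 44·6116.94 + 3·12.9444 = 269000 μs.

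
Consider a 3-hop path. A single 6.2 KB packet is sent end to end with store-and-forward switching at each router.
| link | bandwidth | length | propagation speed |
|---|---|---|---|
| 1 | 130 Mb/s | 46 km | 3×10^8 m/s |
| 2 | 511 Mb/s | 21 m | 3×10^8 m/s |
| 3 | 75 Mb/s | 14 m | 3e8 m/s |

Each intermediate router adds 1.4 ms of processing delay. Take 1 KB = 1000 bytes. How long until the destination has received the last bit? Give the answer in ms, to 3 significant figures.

4.09 ms

L = 49600 bits.
Transmission delays (L/R per hop): 0.381538, 0.0970646, 0.661333 ms; sum = 1.13994 ms.
Propagation delays (d/s per hop): 0.153333, 7e-05, 4.66667e-05 ms; sum = 0.15345 ms.
Processing at 2 router(s): 2 × 1.4 ms = 2.8 ms.
End-to-end = 4.09 ms.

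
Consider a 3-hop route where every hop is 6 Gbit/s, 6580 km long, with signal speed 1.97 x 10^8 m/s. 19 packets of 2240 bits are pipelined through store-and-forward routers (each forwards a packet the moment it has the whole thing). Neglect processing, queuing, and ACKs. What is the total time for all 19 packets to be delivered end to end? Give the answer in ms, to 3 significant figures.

100 ms

Per-hop transmission t_tx = L/R = 2240/6000000000 = 0.000373333 ms.
Per-hop propagation t_prop = 6580000/197000000 = 33.401 ms.
Pipeline fill: first packet needs 3·t_tx to clear all hops; remaining 18 packets each add one t_tx.
Total = (3+19-1)·t_tx + 3·t_prop = 21·0.000373333 + 3·33.401 = 100 ms.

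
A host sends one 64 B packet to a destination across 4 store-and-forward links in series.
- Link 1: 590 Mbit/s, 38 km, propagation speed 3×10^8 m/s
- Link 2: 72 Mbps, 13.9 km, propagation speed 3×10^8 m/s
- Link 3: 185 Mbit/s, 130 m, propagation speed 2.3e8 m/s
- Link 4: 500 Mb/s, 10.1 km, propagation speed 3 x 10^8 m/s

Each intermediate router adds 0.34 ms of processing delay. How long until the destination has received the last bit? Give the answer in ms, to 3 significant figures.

1.24 ms

L = 64 × 8 = 512 bits.
Transmission delays (L/R per hop): 0.000867797, 0.00711111, 0.00276757, 0.001024 ms; sum = 0.0117705 ms.
Propagation delays (d/s per hop): 0.126667, 0.0463333, 0.000565217, 0.0336667 ms; sum = 0.207232 ms.
Processing at 3 router(s): 3 × 0.34 ms = 1.02 ms.
End-to-end = 1.24 ms.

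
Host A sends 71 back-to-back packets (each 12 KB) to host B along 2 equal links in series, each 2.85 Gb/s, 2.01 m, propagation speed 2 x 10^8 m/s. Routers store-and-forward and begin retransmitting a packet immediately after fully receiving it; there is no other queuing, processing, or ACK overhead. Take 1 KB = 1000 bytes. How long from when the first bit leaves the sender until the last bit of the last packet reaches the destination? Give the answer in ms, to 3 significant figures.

Per-hop transmission t_tx = L/R = 96000/2850000000 = 0.0336842 ms.
Per-hop propagation t_prop = 2.01/200000000 = 1.005e-05 ms.
Pipeline fill: first packet needs 2·t_tx to clear all hops; remaining 70 packets each add one t_tx.
Total = (2+71-1)·t_tx + 2·t_prop = 72·0.0336842 + 2·1.005e-05 = 2.43 ms.

2.43 ms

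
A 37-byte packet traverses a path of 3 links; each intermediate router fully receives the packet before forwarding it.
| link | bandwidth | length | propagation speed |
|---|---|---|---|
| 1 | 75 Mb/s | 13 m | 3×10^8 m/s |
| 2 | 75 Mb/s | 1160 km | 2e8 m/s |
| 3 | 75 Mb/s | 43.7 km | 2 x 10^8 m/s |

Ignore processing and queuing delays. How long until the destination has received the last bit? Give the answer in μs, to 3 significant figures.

6030 μs

L = 37 × 8 = 296 bits.
Transmission delay per hop = L/R = 296/75000000 = 3.94667 μs; 3 hops → 11.84 μs.
Propagation delays (d/s per hop): 0.0433333, 5800, 218.5 μs; sum = 6018.54 μs.
End-to-end = 6030 μs.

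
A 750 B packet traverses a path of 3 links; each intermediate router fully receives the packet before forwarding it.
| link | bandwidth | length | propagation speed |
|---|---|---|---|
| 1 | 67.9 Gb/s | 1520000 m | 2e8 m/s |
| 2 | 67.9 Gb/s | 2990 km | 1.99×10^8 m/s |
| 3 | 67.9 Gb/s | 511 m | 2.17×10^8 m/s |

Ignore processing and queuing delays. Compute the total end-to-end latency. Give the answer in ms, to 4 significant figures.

22.63 ms

L = 750 × 8 = 6000 bits.
Transmission delay per hop = L/R = 6000/6.79e+10 = 8.83652e-05 ms; 3 hops → 0.000265096 ms.
Propagation delays (d/s per hop): 7.6, 15.0251, 0.00235484 ms; sum = 22.6275 ms.
End-to-end = 22.63 ms.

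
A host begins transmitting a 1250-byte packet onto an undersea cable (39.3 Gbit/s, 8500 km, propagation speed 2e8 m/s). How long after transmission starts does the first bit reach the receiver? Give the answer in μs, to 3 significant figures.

First bit experiences only propagation delay: d/s = 8500000/200000000 = 42500 μs.

42500 μs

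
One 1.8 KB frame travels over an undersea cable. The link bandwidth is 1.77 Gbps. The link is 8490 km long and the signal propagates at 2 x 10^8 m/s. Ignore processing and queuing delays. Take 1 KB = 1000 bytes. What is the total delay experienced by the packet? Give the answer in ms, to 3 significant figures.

L = 14400 bits.
Transmission delay = L/R = 14400 / 1770000000 = 0.00813559 ms.
Propagation delay = d/s = 8490000 m / 200000000 m/s = 42.45 ms.
Total = 42.5 ms.

42.5 ms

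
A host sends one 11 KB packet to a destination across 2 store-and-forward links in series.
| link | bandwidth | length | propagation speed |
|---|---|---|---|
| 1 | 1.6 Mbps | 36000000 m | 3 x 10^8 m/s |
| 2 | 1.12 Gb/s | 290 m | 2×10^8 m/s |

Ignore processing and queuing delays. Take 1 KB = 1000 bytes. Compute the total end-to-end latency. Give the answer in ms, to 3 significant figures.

175 ms

L = 88000 bits.
Transmission delays (L/R per hop): 55, 0.0785714 ms; sum = 55.0786 ms.
Propagation delays (d/s per hop): 120, 0.00145 ms; sum = 120.001 ms.
End-to-end = 175 ms.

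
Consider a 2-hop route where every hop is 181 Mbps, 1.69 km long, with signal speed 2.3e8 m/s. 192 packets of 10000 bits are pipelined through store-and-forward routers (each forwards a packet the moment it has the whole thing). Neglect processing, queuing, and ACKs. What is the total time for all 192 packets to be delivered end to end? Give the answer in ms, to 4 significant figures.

Per-hop transmission t_tx = L/R = 10000/181000000 = 0.0552486 ms.
Per-hop propagation t_prop = 1690/2.3e+08 = 0.00734783 ms.
Pipeline fill: first packet needs 2·t_tx to clear all hops; remaining 191 packets each add one t_tx.
Total = (2+192-1)·t_tx + 2·t_prop = 193·0.0552486 + 2·0.00734783 = 10.68 ms.

10.68 ms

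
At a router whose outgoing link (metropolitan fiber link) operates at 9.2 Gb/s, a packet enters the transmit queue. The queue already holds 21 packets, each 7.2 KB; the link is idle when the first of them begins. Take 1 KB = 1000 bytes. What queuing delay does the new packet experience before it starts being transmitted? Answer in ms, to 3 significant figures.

Each queued packet: L/R = 57600/9200000000 = 0.00626087 ms.
21 queued → 0.131478 ms.
Queuing delay = 0.131 ms.

0.131 ms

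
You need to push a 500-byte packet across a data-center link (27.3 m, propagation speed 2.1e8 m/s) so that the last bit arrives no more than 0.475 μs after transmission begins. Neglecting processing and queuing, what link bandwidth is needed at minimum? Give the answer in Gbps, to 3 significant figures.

11.6 Gbps

L = 4000 bits.
Propagation delay = 27.3 / 210000000 = 0.13 μs.
Transmission budget = 0.475 − 0.13 = 0.345 μs.
R ≥ L / t_tx = 4000 bits / 3.45e-07 s = 11.6 Gbps.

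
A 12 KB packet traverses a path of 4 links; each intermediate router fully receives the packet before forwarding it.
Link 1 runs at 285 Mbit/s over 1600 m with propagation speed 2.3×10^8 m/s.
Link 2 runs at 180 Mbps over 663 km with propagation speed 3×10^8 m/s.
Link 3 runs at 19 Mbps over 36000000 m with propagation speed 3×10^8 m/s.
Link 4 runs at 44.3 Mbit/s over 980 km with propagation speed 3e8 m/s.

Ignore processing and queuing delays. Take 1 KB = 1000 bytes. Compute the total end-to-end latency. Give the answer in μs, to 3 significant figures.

L = 96000 bits.
Transmission delays (L/R per hop): 336.842, 533.333, 5052.63, 2167.04 μs; sum = 8089.85 μs.
Propagation delays (d/s per hop): 6.95652, 2210, 120000, 3266.67 μs; sum = 125484 μs.
End-to-end = 134000 μs.

134000 μs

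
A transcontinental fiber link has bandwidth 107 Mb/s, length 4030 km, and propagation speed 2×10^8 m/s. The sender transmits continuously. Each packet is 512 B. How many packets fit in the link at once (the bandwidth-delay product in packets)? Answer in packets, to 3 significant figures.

Propagation delay = 4030000 / 200000000 = 0.02015 s.
BDP = R × t_prop = 107000000 × 0.02015 = 2156050 bits.
In packets of 4096 bits: 526 packets.

526 packets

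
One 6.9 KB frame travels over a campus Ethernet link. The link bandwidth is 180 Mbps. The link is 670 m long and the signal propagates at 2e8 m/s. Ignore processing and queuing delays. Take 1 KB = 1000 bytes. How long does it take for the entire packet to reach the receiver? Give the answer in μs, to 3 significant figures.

L = 55200 bits.
Transmission delay = L/R = 55200 / 180000000 = 306.667 μs.
Propagation delay = d/s = 670 m / 200000000 m/s = 3.35 μs.
Total = 310 μs.

310 μs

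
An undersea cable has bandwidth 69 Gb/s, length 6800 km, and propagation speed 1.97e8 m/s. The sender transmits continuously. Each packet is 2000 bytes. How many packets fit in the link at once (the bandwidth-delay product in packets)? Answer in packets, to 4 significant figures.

148900 packets

Propagation delay = 6800000 / 197000000 = 0.0345178 s.
BDP = R × t_prop = 69000000000 × 0.0345178 = 2381730000 bits.
In packets of 16000 bits: 148900 packets.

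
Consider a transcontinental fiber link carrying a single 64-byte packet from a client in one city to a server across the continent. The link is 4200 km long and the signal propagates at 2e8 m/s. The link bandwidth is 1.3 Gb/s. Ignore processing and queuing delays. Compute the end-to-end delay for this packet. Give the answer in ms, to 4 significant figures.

L = 64 × 8 = 512 bits.
Transmission delay = L/R = 512 / 1300000000 = 0.000393846 ms.
Propagation delay = d/s = 4200000 m / 200000000 m/s = 21 ms.
Total = 21.00 ms.

21.00 ms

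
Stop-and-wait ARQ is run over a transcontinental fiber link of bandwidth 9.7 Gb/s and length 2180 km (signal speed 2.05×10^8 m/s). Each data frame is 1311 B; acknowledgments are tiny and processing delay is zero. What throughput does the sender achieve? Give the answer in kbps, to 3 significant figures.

t_tx = L/R = 10488/9700000000 = 1.08124e-06 s.
t_prop = 2180000/2.05e+08 = 0.0106341 s; RTT = 0.0212683 s.
Cycle = t_tx + RTT = 0.0212694 s.
Throughput = L / cycle = 10488 / 0.0212694 = 493 kbps.

493 kbps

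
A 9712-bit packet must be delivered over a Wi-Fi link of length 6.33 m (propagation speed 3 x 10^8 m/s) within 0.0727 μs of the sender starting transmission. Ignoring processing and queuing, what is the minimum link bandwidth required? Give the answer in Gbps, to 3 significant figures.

Propagation delay = 6.33 / 300000000 = 0.0211 μs.
Transmission budget = 0.0727 − 0.0211 = 0.0516 μs.
R ≥ L / t_tx = 9712 bits / 5.16e-08 s = 188 Gbps.

188 Gbps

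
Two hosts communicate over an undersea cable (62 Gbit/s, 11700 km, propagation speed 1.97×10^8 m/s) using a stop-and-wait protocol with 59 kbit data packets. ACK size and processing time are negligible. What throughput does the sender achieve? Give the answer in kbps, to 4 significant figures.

496.7 kbps

t_tx = L/R = 59000/62000000000 = 9.51613e-07 s.
t_prop = 11700000/197000000 = 0.0593909 s; RTT = 0.118782 s.
Cycle = t_tx + RTT = 0.118783 s.
Throughput = L / cycle = 59000 / 0.118783 = 496.7 kbps.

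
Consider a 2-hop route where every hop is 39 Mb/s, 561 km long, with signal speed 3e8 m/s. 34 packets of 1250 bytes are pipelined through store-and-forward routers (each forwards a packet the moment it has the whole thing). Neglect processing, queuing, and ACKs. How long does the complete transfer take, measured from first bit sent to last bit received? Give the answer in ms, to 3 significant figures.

Per-hop transmission t_tx = L/R = 10000/39000000 = 0.25641 ms.
Per-hop propagation t_prop = 561000/300000000 = 1.87 ms.
Pipeline fill: first packet needs 2·t_tx to clear all hops; remaining 33 packets each add one t_tx.
Total = (2+34-1)·t_tx + 2·t_prop = 35·0.25641 + 2·1.87 = 12.7 ms.

12.7 ms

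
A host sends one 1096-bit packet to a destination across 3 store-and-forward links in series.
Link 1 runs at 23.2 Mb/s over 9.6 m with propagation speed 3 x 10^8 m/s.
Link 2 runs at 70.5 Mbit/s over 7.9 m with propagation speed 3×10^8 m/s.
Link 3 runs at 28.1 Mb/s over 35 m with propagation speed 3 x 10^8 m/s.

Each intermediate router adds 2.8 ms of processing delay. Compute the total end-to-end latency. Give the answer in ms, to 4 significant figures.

5.702 ms

Transmission delays (L/R per hop): 0.0472414, 0.0155461, 0.0390036 ms; sum = 0.101791 ms.
Propagation delays (d/s per hop): 3.2e-05, 2.63333e-05, 0.000116667 ms; sum = 0.000175 ms.
Processing at 2 router(s): 2 × 2.8 ms = 5.6 ms.
End-to-end = 5.702 ms.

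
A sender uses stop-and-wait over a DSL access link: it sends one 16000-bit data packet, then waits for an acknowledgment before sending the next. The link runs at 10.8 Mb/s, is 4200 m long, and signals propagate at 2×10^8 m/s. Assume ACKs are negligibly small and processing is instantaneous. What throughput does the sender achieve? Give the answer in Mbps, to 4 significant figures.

10.50 Mbps

t_tx = L/R = 16000/10800000 = 0.00148148 s.
t_prop = 4200/200000000 = 2.1e-05 s; RTT = 4.2e-05 s.
Cycle = t_tx + RTT = 0.00152348 s.
Throughput = L / cycle = 16000 / 0.00152348 = 10.50 Mbps.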